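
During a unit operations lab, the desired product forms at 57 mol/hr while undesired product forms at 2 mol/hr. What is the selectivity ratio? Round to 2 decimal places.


S = desired product rate / undesired product rate
S = 57 / 2
S = 28.50


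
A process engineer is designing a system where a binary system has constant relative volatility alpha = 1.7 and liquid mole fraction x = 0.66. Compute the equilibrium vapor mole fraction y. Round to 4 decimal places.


y = alpha*x / (1 + (alpha-1)*x)
y = 1.7*0.66 / (1 + (1.7-1)*0.66)
y = 1.122 / (1 + 0.462)
y = 1.122 / 1.462
y = 0.7674


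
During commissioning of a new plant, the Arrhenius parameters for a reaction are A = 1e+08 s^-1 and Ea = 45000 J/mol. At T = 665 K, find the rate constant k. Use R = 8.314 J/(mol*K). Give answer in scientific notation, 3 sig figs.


k = A * exp(-Ea/(R*T))
k = 1e+08 * exp(-45000 / (8.314 * 665))
k = 1e+08 * exp(-8.139184)
k = 2.92e+04


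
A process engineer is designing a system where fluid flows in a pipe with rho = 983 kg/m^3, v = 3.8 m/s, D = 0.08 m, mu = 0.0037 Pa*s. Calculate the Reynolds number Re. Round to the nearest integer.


Re = rho * v * D / mu
Re = 983 * 3.8 * 0.08 / 0.0037
Re = 298.832 / 0.0037
Re = 80765


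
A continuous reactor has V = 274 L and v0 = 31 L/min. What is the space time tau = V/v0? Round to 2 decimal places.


tau = V / v0
tau = 274 / 31
tau = 8.84 min


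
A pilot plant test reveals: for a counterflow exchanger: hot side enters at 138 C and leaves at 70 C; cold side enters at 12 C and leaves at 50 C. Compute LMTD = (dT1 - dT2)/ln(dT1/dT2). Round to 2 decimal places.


dT1 = Th_in - Tc_out = 138 - 50 = 88
dT2 = Th_out - Tc_in = 70 - 12 = 58
LMTD = (dT1 - dT2) / ln(dT1/dT2)
LMTD = (88 - 58) / ln(88/58)
LMTD = 71.96 K


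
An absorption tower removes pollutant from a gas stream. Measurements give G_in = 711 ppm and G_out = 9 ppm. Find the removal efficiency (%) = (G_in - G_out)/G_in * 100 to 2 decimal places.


Efficiency = (G_in - G_out) / G_in * 100%
Efficiency = (711 - 9) / 711 * 100
Efficiency = 702 / 711 * 100
Efficiency = 98.73%


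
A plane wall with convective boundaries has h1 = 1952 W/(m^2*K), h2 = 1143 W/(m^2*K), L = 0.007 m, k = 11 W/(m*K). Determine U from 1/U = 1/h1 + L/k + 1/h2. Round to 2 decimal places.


1/U = 1/h1 + L/k + 1/h2
1/U = 1/1952 + 0.007/11 + 1/1143
1/U = 0.0005122951 + 0.0006363636 + 0.0008748906
1/U = 0.0020235493
U = 494.18 W/(m^2*K)


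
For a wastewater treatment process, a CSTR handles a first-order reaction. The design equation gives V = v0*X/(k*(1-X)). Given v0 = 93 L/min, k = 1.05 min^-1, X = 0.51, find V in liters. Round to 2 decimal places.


V = v0 * X / (k * (1 - X))
V = 93 * 0.51 / (1.05 * (1 - 0.51))
V = 47.43 / (1.05 * 0.49)
V = 47.43 / 0.5145
V = 92.19 L


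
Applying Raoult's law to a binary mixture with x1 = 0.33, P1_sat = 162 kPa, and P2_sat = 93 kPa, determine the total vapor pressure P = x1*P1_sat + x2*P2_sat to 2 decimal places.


P = x1*P1_sat + x2*P2_sat
x2 = 1 - x1 = 1 - 0.33 = 0.67
P = 0.33*162 + 0.67*93
P = 53.46 + 62.31
P = 115.77 kPa


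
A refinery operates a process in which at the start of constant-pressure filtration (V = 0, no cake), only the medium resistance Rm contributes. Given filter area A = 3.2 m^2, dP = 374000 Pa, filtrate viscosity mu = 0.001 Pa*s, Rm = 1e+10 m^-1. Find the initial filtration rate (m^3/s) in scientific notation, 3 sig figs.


rate = A * dP / (mu * Rm)
rate = 3.2 * 374000 / (0.001 * 1e+10)
rate = 1196800.0 / 1.000e+07
rate = 1.20e-01 m^3/s


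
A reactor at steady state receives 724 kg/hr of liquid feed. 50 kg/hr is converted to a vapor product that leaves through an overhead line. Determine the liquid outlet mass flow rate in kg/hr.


Steady-state mass balance on the main outlet: F_out = F_in - F_removed
F_out = 724 - 50
F_out = 674 kg/hr


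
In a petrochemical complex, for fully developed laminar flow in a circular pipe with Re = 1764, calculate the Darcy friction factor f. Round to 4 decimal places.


f = 64 / Re
f = 64 / 1764
f = 0.0363


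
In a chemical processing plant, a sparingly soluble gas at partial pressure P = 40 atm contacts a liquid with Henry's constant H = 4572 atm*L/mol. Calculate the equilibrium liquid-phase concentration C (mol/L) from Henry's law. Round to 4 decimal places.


C = P / H
C = 40 / 4572
C = 0.0087 mol/L


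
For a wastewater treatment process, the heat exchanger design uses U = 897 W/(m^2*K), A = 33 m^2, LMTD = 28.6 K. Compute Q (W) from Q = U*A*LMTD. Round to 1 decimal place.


Q = U * A * LMTD
Q = 897 * 33 * 28.6
Q = 846588.6 W


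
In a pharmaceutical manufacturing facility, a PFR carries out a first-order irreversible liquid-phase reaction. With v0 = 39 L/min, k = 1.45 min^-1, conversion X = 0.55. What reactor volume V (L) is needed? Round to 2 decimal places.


V = (v0/k) * ln(1/(1-X))
V = (39/1.45) * ln(1/(1-0.55))
V = 26.896552 * ln(2.222222)
V = 26.896552 * 0.798508
V = 21.48 L


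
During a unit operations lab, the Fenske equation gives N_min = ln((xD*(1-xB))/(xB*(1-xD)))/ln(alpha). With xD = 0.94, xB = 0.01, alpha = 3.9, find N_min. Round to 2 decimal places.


N_min = ln((xD*(1-xB))/(xB*(1-xD))) / ln(alpha)
Numerator inside ln: 0.9306 / 0.0006 = 1551.0
ln(1551.0) = 7.346655
ln(alpha) = ln(3.9) = 1.360977
N_min = 7.346655 / 1.360977 = 5.40


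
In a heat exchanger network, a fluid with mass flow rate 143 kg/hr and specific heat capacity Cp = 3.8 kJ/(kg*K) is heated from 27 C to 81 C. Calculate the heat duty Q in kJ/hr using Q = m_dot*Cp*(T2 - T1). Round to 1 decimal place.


Q = m_dot * Cp * (T2 - T1)
Q = 143 * 3.8 * (81 - 27)
Q = 143 * 3.8 * 54
Q = 29343.6 kJ/hr


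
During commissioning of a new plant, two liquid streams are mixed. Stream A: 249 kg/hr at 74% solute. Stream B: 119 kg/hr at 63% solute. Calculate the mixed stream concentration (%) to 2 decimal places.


Mass balance on solute: F1*x1 + F2*x2 = F3*x3
F3 = F1 + F2 = 249 + 119 = 368 kg/hr
x3 = (F1*x1 + F2*x2)/F3
x3 = (249*0.74 + 119*0.63) / 368
x3 = 70.44%


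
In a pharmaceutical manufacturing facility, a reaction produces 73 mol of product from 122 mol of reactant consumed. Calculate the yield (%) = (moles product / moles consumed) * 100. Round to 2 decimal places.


Yield = (moles product / moles consumed) * 100%
Yield = (73 / 122) * 100
Yield = 0.5984 * 100
Yield = 59.84%


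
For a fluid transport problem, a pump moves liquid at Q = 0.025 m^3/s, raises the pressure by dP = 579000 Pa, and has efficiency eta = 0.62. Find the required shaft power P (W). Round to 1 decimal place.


P = Q * dP / eta
P = 0.025 * 579000 / 0.62
P = 14475.0 / 0.62
P = 23346.8 W


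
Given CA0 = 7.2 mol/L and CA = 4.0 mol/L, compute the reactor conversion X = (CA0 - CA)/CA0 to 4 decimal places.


X = (CA0 - CA) / CA0
X = (7.2 - 4.0) / 7.2
X = 3.2 / 7.2
X = 0.4444


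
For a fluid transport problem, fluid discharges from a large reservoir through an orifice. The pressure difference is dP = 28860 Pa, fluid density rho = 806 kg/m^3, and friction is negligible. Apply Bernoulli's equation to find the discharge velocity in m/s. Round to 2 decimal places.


v = sqrt(2*dP/rho)
v = sqrt(2*28860/806)
v = sqrt(71.612903)
v = 8.46 m/s


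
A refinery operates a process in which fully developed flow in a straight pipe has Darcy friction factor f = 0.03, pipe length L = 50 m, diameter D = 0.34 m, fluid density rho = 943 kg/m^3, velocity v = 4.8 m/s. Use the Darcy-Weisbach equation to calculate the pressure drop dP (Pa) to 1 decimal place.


dP = f * (L/D) * (rho*v^2/2)
dP = 0.03 * (50/0.34) * (943*4.8^2/2)
L/D = 147.05882353
rho*v^2/2 = 943*23.04/2 = 10863.36
dP = 0.03 * 147.05882353 * 10863.36
dP = 47926.6 Pa


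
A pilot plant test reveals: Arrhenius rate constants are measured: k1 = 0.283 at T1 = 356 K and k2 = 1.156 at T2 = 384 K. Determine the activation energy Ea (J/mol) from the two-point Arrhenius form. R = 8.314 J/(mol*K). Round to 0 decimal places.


Ea = R * ln(k2/k1) / (1/T1 - 1/T2)
ln(k2/k1) = ln(1.156/0.283) = 1.4072742
1/T1 - 1/T2 = 1/356 - 1/384 = 0.000204822097
Ea = 8.314 * 1.4072742 / 0.000204822097
Ea = 57123 J/mol


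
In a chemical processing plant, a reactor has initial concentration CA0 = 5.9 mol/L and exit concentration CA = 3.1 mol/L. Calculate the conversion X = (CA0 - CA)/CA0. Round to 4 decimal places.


X = (CA0 - CA) / CA0
X = (5.9 - 3.1) / 5.9
X = 2.8 / 5.9
X = 0.4746


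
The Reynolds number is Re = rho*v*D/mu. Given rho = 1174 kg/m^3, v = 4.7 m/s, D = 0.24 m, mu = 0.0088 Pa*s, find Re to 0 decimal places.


Re = rho * v * D / mu
Re = 1174 * 4.7 * 0.24 / 0.0088
Re = 1324.272 / 0.0088
Re = 150485


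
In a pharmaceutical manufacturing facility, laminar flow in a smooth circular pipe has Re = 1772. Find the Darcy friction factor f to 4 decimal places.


f = 64 / Re
f = 64 / 1772
f = 0.0361


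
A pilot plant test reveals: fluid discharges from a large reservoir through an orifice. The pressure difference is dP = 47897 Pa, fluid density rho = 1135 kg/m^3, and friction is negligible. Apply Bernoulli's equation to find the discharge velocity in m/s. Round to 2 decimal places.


v = sqrt(2*dP/rho)
v = sqrt(2*47897/1135)
v = sqrt(84.4)
v = 9.19 m/s


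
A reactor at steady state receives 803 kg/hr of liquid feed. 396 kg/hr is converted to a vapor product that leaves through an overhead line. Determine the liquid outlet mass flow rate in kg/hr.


Steady-state mass balance on the main outlet: F_out = F_in - F_removed
F_out = 803 - 396
F_out = 407 kg/hr


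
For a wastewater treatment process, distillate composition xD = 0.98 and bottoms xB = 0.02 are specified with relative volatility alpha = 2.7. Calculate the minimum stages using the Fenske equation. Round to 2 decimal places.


N_min = ln((xD*(1-xB))/(xB*(1-xD))) / ln(alpha)
Numerator inside ln: 0.9604 / 0.0004 = 2401.0
ln(2401.0) = 7.783641
ln(alpha) = ln(2.7) = 0.993252
N_min = 7.783641 / 0.993252 = 7.84


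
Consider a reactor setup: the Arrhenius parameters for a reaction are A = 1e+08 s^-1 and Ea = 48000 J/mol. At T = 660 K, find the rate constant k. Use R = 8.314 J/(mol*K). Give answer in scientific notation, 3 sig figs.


k = A * exp(-Ea/(R*T))
k = 1e+08 * exp(-48000 / (8.314 * 660))
k = 1e+08 * exp(-8.747567)
k = 1.59e+04


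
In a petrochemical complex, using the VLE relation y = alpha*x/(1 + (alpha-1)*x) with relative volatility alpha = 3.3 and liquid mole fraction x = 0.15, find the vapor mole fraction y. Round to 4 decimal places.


y = alpha*x / (1 + (alpha-1)*x)
y = 3.3*0.15 / (1 + (3.3-1)*0.15)
y = 0.495 / (1 + 0.345)
y = 0.495 / 1.345
y = 0.3680


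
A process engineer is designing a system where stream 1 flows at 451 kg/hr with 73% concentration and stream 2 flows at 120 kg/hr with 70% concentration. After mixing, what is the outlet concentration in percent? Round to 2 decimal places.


Mass balance on solute: F1*x1 + F2*x2 = F3*x3
F3 = F1 + F2 = 451 + 120 = 571 kg/hr
x3 = (F1*x1 + F2*x2)/F3
x3 = (451*0.73 + 120*0.7) / 571
x3 = 72.37%


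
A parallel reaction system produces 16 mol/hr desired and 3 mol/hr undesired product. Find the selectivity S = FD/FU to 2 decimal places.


S = desired product rate / undesired product rate
S = 16 / 3
S = 5.33


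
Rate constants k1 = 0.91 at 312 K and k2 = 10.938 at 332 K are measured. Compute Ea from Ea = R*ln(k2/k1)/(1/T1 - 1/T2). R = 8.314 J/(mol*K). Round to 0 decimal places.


Ea = R * ln(k2/k1) / (1/T1 - 1/T2)
ln(k2/k1) = ln(10.938/0.91) = 2.4865536
1/T1 - 1/T2 = 1/312 - 1/332 = 0.000193080012
Ea = 8.314 * 2.4865536 / 0.000193080012
Ea = 107071 J/mol


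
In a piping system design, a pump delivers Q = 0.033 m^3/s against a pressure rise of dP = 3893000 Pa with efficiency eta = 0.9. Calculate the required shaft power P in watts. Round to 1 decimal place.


P = Q * dP / eta
P = 0.033 * 3893000 / 0.9
P = 128469.0 / 0.9
P = 142743.3 W


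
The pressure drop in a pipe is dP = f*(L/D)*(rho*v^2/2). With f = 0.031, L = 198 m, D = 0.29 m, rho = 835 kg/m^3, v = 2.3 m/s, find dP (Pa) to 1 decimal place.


dP = f * (L/D) * (rho*v^2/2)
dP = 0.031 * (198/0.29) * (835*2.3^2/2)
L/D = 682.75862069
rho*v^2/2 = 835*5.29/2 = 2208.575
dP = 0.031 * 682.75862069 * 2208.575
dP = 46745.6 Pa


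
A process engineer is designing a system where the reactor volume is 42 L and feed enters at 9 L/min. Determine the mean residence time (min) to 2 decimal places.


tau = V / v0
tau = 42 / 9
tau = 4.67 min


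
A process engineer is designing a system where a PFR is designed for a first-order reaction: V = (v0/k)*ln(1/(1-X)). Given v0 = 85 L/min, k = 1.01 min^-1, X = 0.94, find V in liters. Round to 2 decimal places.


V = (v0/k) * ln(1/(1-X))
V = (85/1.01) * ln(1/(1-0.94))
V = 84.158416 * ln(16.666667)
V = 84.158416 * 2.813411
V = 236.77 L


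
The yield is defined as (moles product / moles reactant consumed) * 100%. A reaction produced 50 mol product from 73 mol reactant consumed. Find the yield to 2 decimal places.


Yield = (moles product / moles consumed) * 100%
Yield = (50 / 73) * 100
Yield = 0.6849 * 100
Yield = 68.49%


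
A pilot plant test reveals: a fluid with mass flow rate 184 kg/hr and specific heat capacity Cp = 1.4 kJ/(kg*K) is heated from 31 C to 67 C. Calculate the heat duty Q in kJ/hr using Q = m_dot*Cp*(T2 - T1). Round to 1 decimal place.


Q = m_dot * Cp * (T2 - T1)
Q = 184 * 1.4 * (67 - 31)
Q = 184 * 1.4 * 36
Q = 9273.6 kJ/hr


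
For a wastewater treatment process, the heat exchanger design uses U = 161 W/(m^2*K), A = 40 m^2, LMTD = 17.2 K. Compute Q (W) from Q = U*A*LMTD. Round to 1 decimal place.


Q = U * A * LMTD
Q = 161 * 40 * 17.2
Q = 110768.0 W


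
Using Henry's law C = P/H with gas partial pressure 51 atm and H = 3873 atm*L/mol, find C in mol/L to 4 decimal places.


C = P / H
C = 51 / 3873
C = 0.0132 mol/L


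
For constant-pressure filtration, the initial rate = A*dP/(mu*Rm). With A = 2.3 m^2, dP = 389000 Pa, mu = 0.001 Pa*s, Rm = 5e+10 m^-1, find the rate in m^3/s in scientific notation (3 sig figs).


rate = A * dP / (mu * Rm)
rate = 2.3 * 389000 / (0.001 * 5e+10)
rate = 894700.0 / 5.000e+07
rate = 1.79e-02 m^3/s


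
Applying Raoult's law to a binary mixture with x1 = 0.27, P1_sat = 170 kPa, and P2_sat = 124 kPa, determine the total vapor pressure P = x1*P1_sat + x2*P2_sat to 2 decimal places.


P = x1*P1_sat + x2*P2_sat
x2 = 1 - x1 = 1 - 0.27 = 0.73
P = 0.27*170 + 0.73*124
P = 45.9 + 90.52
P = 136.42 kPa


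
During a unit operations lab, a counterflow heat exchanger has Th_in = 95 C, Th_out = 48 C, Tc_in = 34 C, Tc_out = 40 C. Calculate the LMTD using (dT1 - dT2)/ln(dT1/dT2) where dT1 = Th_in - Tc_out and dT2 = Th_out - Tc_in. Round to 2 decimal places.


dT1 = Th_in - Tc_out = 95 - 40 = 55
dT2 = Th_out - Tc_in = 48 - 34 = 14
LMTD = (dT1 - dT2) / ln(dT1/dT2)
LMTD = (55 - 14) / ln(55/14)
LMTD = 29.96 K


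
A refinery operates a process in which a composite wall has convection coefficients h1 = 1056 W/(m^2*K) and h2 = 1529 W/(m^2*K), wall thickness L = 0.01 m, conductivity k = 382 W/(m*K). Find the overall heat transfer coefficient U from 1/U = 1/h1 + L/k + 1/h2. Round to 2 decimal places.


1/U = 1/h1 + L/k + 1/h2
1/U = 1/1056 + 0.01/382 + 1/1529
1/U = 0.0009469697 + 2.6178e-05 + 0.0006540222
1/U = 0.0016271699
U = 614.56 W/(m^2*K)


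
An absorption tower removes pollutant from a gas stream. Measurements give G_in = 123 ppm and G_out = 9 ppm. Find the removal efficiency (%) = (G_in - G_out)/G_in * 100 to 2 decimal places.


Efficiency = (G_in - G_out) / G_in * 100%
Efficiency = (123 - 9) / 123 * 100
Efficiency = 114 / 123 * 100
Efficiency = 92.68%


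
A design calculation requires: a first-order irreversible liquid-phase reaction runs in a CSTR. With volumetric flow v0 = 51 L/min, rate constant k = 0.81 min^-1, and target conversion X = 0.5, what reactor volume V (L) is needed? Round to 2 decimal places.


V = v0 * X / (k * (1 - X))
V = 51 * 0.5 / (0.81 * (1 - 0.5))
V = 25.5 / (0.81 * 0.5)
V = 25.5 / 0.405
V = 62.96 L


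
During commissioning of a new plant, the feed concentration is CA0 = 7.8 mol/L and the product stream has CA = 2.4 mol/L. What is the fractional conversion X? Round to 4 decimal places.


X = (CA0 - CA) / CA0
X = (7.8 - 2.4) / 7.8
X = 5.4 / 7.8
X = 0.6923


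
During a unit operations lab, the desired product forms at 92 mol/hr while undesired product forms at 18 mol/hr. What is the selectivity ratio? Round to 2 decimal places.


S = desired product rate / undesired product rate
S = 92 / 18
S = 5.11


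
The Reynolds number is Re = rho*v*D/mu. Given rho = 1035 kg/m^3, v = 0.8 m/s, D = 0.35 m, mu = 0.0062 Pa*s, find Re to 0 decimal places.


Re = rho * v * D / mu
Re = 1035 * 0.8 * 0.35 / 0.0062
Re = 289.8 / 0.0062
Re = 46742


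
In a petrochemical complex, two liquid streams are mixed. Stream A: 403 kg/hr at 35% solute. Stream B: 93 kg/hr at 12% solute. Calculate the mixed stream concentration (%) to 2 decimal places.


Mass balance on solute: F1*x1 + F2*x2 = F3*x3
F3 = F1 + F2 = 403 + 93 = 496 kg/hr
x3 = (F1*x1 + F2*x2)/F3
x3 = (403*0.35 + 93*0.12) / 496
x3 = 30.69%


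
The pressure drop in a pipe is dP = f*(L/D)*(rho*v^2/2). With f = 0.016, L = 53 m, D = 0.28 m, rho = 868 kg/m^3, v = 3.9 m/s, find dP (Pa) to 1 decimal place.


dP = f * (L/D) * (rho*v^2/2)
dP = 0.016 * (53/0.28) * (868*3.9^2/2)
L/D = 189.28571429
rho*v^2/2 = 868*15.21/2 = 6601.14
dP = 0.016 * 189.28571429 * 6601.14
dP = 19992.0 Pa


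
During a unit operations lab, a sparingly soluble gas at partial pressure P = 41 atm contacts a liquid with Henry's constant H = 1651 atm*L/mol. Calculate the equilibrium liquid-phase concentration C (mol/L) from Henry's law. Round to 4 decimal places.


C = P / H
C = 41 / 1651
C = 0.0248 mol/L


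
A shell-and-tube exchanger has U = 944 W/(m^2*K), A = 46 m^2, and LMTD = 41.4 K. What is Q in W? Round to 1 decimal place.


Q = U * A * LMTD
Q = 944 * 46 * 41.4
Q = 1797753.6 W


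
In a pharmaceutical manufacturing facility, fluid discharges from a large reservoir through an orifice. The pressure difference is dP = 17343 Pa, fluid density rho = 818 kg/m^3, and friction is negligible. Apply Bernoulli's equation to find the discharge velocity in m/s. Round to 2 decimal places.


v = sqrt(2*dP/rho)
v = sqrt(2*17343/818)
v = sqrt(42.403423)
v = 6.51 m/s


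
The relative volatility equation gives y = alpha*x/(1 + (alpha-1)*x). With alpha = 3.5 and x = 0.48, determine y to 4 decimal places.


y = alpha*x / (1 + (alpha-1)*x)
y = 3.5*0.48 / (1 + (3.5-1)*0.48)
y = 1.68 / (1 + 1.2)
y = 1.68 / 2.2
y = 0.7636


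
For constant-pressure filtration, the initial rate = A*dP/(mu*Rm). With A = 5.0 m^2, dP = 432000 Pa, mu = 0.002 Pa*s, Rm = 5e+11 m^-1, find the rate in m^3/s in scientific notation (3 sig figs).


rate = A * dP / (mu * Rm)
rate = 5.0 * 432000 / (0.002 * 5e+11)
rate = 2160000.0 / 1.000e+09
rate = 2.16e-03 m^3/s


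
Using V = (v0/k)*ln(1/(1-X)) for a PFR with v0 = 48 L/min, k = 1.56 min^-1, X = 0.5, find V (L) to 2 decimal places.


V = (v0/k) * ln(1/(1-X))
V = (48/1.56) * ln(1/(1-0.5))
V = 30.769231 * ln(2.0)
V = 30.769231 * 0.693147
V = 21.33 L


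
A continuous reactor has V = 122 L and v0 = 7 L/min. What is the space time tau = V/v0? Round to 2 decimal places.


tau = V / v0
tau = 122 / 7
tau = 17.43 min


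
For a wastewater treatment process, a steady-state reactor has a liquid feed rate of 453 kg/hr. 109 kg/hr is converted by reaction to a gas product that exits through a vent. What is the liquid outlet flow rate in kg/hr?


Steady-state mass balance on the main outlet: F_out = F_in - F_removed
F_out = 453 - 109
F_out = 344 kg/hr


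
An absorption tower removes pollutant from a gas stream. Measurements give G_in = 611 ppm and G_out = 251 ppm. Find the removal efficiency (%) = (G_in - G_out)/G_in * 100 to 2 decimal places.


Efficiency = (G_in - G_out) / G_in * 100%
Efficiency = (611 - 251) / 611 * 100
Efficiency = 360 / 611 * 100
Efficiency = 58.92%


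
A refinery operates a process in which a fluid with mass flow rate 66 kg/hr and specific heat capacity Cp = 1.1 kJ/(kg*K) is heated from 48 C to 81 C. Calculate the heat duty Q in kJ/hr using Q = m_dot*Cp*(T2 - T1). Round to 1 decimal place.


Q = m_dot * Cp * (T2 - T1)
Q = 66 * 1.1 * (81 - 48)
Q = 66 * 1.1 * 33
Q = 2395.8 kJ/hr


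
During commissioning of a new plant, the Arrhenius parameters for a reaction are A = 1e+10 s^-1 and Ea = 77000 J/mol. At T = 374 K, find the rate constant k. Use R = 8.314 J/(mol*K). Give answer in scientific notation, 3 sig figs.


k = A * exp(-Ea/(R*T))
k = 1e+10 * exp(-77000 / (8.314 * 374))
k = 1e+10 * exp(-24.763333)
k = 1.76e-01


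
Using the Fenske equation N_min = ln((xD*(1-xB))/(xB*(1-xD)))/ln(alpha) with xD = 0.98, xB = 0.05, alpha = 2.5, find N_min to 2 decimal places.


N_min = ln((xD*(1-xB))/(xB*(1-xD))) / ln(alpha)
Numerator inside ln: 0.931 / 0.001 = 931.0
ln(931.0) = 6.836259
ln(alpha) = ln(2.5) = 0.916291
N_min = 6.836259 / 0.916291 = 7.46


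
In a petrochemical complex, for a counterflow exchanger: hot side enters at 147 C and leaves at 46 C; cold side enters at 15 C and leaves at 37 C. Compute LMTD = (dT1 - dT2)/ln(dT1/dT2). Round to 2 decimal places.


dT1 = Th_in - Tc_out = 147 - 37 = 110
dT2 = Th_out - Tc_in = 46 - 15 = 31
LMTD = (dT1 - dT2) / ln(dT1/dT2)
LMTD = (110 - 31) / ln(110/31)
LMTD = 62.38 K


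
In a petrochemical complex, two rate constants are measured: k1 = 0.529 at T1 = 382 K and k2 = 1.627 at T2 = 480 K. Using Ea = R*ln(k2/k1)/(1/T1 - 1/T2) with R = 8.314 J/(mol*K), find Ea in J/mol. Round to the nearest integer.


Ea = R * ln(k2/k1) / (1/T1 - 1/T2)
ln(k2/k1) = ln(1.627/0.529) = 1.1235047
1/T1 - 1/T2 = 1/382 - 1/480 = 0.000534467714
Ea = 8.314 * 1.1235047 / 0.000534467714
Ea = 17477 J/mol


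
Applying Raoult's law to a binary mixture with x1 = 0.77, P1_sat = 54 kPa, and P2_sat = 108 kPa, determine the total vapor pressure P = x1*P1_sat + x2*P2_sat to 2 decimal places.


P = x1*P1_sat + x2*P2_sat
x2 = 1 - x1 = 1 - 0.77 = 0.23
P = 0.77*54 + 0.23*108
P = 41.58 + 24.84
P = 66.42 kPa


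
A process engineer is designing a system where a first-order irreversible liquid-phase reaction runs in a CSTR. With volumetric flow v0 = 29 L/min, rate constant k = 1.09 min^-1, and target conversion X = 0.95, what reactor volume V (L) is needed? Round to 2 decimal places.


V = v0 * X / (k * (1 - X))
V = 29 * 0.95 / (1.09 * (1 - 0.95))
V = 27.55 / (1.09 * 0.05)
V = 27.55 / 0.0545
V = 505.50 L


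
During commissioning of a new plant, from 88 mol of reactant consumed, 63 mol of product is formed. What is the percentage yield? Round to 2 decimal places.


Yield = (moles product / moles consumed) * 100%
Yield = (63 / 88) * 100
Yield = 0.7159 * 100
Yield = 71.59%


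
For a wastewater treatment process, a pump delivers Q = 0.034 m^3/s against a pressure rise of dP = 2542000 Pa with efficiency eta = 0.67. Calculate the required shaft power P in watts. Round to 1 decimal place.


P = Q * dP / eta
P = 0.034 * 2542000 / 0.67
P = 86428.0 / 0.67
P = 128997.0 W


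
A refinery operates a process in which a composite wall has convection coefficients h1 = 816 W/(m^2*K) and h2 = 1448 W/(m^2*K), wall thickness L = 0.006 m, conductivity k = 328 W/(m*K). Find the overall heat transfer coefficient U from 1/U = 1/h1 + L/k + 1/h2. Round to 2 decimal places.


1/U = 1/h1 + L/k + 1/h2
1/U = 1/816 + 0.006/328 + 1/1448
1/U = 0.0012254902 + 1.82927e-05 + 0.0006906077
1/U = 0.0019343906
U = 516.96 W/(m^2*K)


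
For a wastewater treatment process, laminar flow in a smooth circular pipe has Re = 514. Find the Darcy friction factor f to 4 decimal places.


f = 64 / Re
f = 64 / 514
f = 0.1245


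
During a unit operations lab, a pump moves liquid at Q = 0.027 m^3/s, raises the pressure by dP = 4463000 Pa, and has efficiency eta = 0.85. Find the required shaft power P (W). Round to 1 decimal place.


P = Q * dP / eta
P = 0.027 * 4463000 / 0.85
P = 120501.0 / 0.85
P = 141765.9 W


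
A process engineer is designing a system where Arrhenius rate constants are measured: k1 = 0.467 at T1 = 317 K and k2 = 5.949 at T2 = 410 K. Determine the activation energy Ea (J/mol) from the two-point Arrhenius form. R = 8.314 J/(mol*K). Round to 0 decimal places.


Ea = R * ln(k2/k1) / (1/T1 - 1/T2)
ln(k2/k1) = ln(5.949/0.467) = 2.5446492
1/T1 - 1/T2 = 1/317 - 1/410 = 0.000715549742
Ea = 8.314 * 2.5446492 / 0.000715549742
Ea = 29566 J/mol


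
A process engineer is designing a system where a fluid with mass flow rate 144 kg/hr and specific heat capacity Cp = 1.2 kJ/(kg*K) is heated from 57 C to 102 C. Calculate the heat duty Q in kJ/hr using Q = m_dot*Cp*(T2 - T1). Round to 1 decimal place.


Q = m_dot * Cp * (T2 - T1)
Q = 144 * 1.2 * (102 - 57)
Q = 144 * 1.2 * 45
Q = 7776.0 kJ/hr


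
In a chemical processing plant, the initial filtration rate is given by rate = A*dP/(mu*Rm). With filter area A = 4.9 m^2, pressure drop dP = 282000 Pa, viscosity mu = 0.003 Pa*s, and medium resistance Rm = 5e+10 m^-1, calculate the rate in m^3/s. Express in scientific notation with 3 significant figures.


rate = A * dP / (mu * Rm)
rate = 4.9 * 282000 / (0.003 * 5e+10)
rate = 1381800.0 / 1.500e+08
rate = 9.21e-03 m^3/s


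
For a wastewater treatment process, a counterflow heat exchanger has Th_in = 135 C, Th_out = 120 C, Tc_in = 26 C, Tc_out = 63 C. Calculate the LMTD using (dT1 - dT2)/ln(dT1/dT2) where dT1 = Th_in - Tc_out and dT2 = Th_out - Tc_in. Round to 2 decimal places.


dT1 = Th_in - Tc_out = 135 - 63 = 72
dT2 = Th_out - Tc_in = 120 - 26 = 94
LMTD = (dT1 - dT2) / ln(dT1/dT2)
LMTD = (72 - 94) / ln(72/94)
LMTD = 82.51 K


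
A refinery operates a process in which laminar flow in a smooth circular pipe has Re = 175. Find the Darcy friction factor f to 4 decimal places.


f = 64 / Re
f = 64 / 175
f = 0.3657


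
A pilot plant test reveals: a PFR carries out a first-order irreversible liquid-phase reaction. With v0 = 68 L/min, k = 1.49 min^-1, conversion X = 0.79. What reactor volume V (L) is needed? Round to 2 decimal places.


V = (v0/k) * ln(1/(1-X))
V = (68/1.49) * ln(1/(1-0.79))
V = 45.637584 * ln(4.761905)
V = 45.637584 * 1.560648
V = 71.22 L


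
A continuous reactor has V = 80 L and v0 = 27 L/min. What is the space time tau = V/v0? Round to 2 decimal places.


tau = V / v0
tau = 80 / 27
tau = 2.96 min


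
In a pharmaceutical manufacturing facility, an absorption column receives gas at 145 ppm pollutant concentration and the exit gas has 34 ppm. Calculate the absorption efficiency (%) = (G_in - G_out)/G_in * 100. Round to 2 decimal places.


Efficiency = (G_in - G_out) / G_in * 100%
Efficiency = (145 - 34) / 145 * 100
Efficiency = 111 / 145 * 100
Efficiency = 76.55%


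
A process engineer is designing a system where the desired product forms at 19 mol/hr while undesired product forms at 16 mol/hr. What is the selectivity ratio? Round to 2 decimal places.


S = desired product rate / undesired product rate
S = 19 / 16
S = 1.19


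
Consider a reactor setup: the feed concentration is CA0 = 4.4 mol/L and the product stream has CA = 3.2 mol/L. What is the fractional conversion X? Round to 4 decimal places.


X = (CA0 - CA) / CA0
X = (4.4 - 3.2) / 4.4
X = 1.2 / 4.4
X = 0.2727


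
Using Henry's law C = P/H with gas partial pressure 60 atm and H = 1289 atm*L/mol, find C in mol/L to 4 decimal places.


C = P / H
C = 60 / 1289
C = 0.0465 mol/L


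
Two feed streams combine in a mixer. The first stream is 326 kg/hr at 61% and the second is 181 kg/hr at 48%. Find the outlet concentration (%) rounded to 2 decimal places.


Mass balance on solute: F1*x1 + F2*x2 = F3*x3
F3 = F1 + F2 = 326 + 181 = 507 kg/hr
x3 = (F1*x1 + F2*x2)/F3
x3 = (326*0.61 + 181*0.48) / 507
x3 = 56.36%


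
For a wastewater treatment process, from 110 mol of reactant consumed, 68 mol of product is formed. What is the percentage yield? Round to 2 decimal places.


Yield = (moles product / moles consumed) * 100%
Yield = (68 / 110) * 100
Yield = 0.6182 * 100
Yield = 61.82%


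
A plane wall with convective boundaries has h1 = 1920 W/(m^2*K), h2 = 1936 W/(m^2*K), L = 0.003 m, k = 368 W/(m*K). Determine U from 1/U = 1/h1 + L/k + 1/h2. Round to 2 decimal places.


1/U = 1/h1 + L/k + 1/h2
1/U = 1/1920 + 0.003/368 + 1/1936
1/U = 0.0005208333 + 8.1522e-06 + 0.0005165289
1/U = 0.0010455144
U = 956.47 W/(m^2*K)


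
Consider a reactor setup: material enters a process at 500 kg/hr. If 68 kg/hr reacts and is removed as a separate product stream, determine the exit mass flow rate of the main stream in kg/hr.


Steady-state mass balance on the main outlet: F_out = F_in - F_removed
F_out = 500 - 68
F_out = 432 kg/hr


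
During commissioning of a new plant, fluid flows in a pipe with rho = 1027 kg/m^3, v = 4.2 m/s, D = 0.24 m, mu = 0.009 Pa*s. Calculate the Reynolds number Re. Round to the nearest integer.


Re = rho * v * D / mu
Re = 1027 * 4.2 * 0.24 / 0.009
Re = 1035.216 / 0.009
Re = 115024


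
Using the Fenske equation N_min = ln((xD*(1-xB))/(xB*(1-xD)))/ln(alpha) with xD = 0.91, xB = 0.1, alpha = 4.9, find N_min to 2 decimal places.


N_min = ln((xD*(1-xB))/(xB*(1-xD))) / ln(alpha)
Numerator inside ln: 0.819 / 0.009 = 91.0
ln(91.0) = 4.51086
ln(alpha) = ln(4.9) = 1.589235
N_min = 4.51086 / 1.589235 = 2.84


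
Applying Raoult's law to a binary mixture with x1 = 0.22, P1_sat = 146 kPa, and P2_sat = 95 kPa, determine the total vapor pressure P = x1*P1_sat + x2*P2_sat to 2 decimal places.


P = x1*P1_sat + x2*P2_sat
x2 = 1 - x1 = 1 - 0.22 = 0.78
P = 0.22*146 + 0.78*95
P = 32.12 + 74.1
P = 106.22 kPa


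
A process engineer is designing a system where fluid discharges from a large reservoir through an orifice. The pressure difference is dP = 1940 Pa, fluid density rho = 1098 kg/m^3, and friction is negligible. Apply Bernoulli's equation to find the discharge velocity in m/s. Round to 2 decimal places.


v = sqrt(2*dP/rho)
v = sqrt(2*1940/1098)
v = sqrt(3.533698)
v = 1.88 m/s


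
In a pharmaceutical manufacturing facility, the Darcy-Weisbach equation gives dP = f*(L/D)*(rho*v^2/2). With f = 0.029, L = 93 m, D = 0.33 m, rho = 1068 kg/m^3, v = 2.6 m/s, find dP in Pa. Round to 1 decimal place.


dP = f * (L/D) * (rho*v^2/2)
dP = 0.029 * (93/0.33) * (1068*2.6^2/2)
L/D = 281.81818182
rho*v^2/2 = 1068*6.76/2 = 3609.84
dP = 0.029 * 281.81818182 * 3609.84
dP = 29502.2 Pa


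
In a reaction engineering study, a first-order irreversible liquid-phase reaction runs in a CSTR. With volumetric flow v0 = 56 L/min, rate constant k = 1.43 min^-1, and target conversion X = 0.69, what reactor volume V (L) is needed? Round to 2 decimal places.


V = v0 * X / (k * (1 - X))
V = 56 * 0.69 / (1.43 * (1 - 0.69))
V = 38.64 / (1.43 * 0.31)
V = 38.64 / 0.4433
V = 87.16 L


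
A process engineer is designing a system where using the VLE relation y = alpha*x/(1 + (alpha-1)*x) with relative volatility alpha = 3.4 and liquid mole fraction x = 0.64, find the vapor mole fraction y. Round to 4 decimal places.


y = alpha*x / (1 + (alpha-1)*x)
y = 3.4*0.64 / (1 + (3.4-1)*0.64)
y = 2.176 / (1 + 1.536)
y = 2.176 / 2.536
y = 0.8580


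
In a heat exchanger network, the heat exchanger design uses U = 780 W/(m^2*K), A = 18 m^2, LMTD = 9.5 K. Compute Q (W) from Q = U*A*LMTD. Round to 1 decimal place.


Q = U * A * LMTD
Q = 780 * 18 * 9.5
Q = 133380.0 W


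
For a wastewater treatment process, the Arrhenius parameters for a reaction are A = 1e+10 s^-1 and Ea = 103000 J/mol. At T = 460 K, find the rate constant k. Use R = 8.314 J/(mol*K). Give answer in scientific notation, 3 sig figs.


k = A * exp(-Ea/(R*T))
k = 1e+10 * exp(-103000 / (8.314 * 460))
k = 1e+10 * exp(-26.932048)
k = 2.01e-02


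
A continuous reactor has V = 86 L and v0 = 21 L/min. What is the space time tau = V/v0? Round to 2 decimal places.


tau = V / v0
tau = 86 / 21
tau = 4.10 min


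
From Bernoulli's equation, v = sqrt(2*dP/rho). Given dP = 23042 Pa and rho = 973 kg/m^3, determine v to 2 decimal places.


v = sqrt(2*dP/rho)
v = sqrt(2*23042/973)
v = sqrt(47.362795)
v = 6.88 m/s


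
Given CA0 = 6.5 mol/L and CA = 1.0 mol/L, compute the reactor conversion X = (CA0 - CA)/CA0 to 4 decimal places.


X = (CA0 - CA) / CA0
X = (6.5 - 1.0) / 6.5
X = 5.5 / 6.5
X = 0.8462


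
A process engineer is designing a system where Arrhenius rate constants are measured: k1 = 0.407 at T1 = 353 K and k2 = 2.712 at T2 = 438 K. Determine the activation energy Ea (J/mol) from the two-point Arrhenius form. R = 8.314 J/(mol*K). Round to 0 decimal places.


Ea = R * ln(k2/k1) / (1/T1 - 1/T2)
ln(k2/k1) = ln(2.712/0.407) = 1.8966285
1/T1 - 1/T2 = 1/353 - 1/438 = 0.000549756167
Ea = 8.314 * 1.8966285 / 0.000549756167
Ea = 28683 J/mol


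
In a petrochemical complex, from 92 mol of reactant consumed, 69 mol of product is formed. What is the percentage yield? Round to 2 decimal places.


Yield = (moles product / moles consumed) * 100%
Yield = (69 / 92) * 100
Yield = 0.75 * 100
Yield = 75.00%


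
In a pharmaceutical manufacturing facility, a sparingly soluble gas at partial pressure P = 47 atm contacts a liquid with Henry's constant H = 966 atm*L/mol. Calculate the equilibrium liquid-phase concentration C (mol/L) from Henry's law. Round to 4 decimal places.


C = P / H
C = 47 / 966
C = 0.0487 mol/L


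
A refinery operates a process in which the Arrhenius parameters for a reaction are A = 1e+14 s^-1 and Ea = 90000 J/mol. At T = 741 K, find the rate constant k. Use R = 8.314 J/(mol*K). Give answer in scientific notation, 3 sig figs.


k = A * exp(-Ea/(R*T))
k = 1e+14 * exp(-90000 / (8.314 * 741))
k = 1e+14 * exp(-14.608791)
k = 4.52e+07


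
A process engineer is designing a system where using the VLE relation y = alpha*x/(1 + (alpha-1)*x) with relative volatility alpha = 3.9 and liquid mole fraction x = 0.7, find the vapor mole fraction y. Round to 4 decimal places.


y = alpha*x / (1 + (alpha-1)*x)
y = 3.9*0.7 / (1 + (3.9-1)*0.7)
y = 2.73 / (1 + 2.03)
y = 2.73 / 3.03
y = 0.9010


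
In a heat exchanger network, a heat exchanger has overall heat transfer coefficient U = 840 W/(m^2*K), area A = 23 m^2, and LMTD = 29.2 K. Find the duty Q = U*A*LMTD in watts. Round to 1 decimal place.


Q = U * A * LMTD
Q = 840 * 23 * 29.2
Q = 564144.0 W


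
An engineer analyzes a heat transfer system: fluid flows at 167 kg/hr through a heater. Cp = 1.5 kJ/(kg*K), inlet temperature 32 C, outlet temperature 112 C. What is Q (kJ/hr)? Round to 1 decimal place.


Q = m_dot * Cp * (T2 - T1)
Q = 167 * 1.5 * (112 - 32)
Q = 167 * 1.5 * 80
Q = 20040.0 kJ/hr


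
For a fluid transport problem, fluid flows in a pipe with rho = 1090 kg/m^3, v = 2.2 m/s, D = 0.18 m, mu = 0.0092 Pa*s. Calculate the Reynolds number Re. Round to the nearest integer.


Re = rho * v * D / mu
Re = 1090 * 2.2 * 0.18 / 0.0092
Re = 431.64 / 0.0092
Re = 46917


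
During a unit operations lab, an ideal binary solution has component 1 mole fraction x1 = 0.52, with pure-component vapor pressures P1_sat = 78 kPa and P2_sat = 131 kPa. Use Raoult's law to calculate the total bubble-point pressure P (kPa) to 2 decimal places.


P = x1*P1_sat + x2*P2_sat
x2 = 1 - x1 = 1 - 0.52 = 0.48
P = 0.52*78 + 0.48*131
P = 40.56 + 62.88
P = 103.44 kPa


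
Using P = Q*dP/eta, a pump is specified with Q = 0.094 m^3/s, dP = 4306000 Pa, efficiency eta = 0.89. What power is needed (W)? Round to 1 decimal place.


P = Q * dP / eta
P = 0.094 * 4306000 / 0.89
P = 404764.0 / 0.89
P = 454791.0 W


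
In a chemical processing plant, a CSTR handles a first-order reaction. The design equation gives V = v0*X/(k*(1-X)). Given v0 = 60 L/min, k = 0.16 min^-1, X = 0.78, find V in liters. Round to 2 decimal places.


V = v0 * X / (k * (1 - X))
V = 60 * 0.78 / (0.16 * (1 - 0.78))
V = 46.8 / (0.16 * 0.22)
V = 46.8 / 0.0352
V = 1329.55 L


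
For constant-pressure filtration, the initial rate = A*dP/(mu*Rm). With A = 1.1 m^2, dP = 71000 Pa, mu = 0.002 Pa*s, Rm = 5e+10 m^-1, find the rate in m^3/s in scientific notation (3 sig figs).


rate = A * dP / (mu * Rm)
rate = 1.1 * 71000 / (0.002 * 5e+10)
rate = 78100.0 / 1.000e+08
rate = 7.81e-04 m^3/s


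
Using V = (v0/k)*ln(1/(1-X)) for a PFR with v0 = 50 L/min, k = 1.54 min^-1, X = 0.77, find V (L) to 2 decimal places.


V = (v0/k) * ln(1/(1-X))
V = (50/1.54) * ln(1/(1-0.77))
V = 32.467532 * ln(4.347826)
V = 32.467532 * 1.469676
V = 47.72 L


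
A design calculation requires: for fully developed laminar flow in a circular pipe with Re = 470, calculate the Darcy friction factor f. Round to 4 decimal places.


f = 64 / Re
f = 64 / 470
f = 0.1362


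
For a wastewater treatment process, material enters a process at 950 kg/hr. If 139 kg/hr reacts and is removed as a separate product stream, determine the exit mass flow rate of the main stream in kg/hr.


Steady-state mass balance on the main outlet: F_out = F_in - F_removed
F_out = 950 - 139
F_out = 811 kg/hr


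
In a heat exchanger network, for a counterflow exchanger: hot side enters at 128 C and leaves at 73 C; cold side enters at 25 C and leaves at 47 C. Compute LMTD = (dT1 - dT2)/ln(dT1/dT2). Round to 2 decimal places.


dT1 = Th_in - Tc_out = 128 - 47 = 81
dT2 = Th_out - Tc_in = 73 - 25 = 48
LMTD = (dT1 - dT2) / ln(dT1/dT2)
LMTD = (81 - 48) / ln(81/48)
LMTD = 63.07 K


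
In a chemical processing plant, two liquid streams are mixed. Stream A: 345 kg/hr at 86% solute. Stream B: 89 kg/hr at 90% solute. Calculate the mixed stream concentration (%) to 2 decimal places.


Mass balance on solute: F1*x1 + F2*x2 = F3*x3
F3 = F1 + F2 = 345 + 89 = 434 kg/hr
x3 = (F1*x1 + F2*x2)/F3
x3 = (345*0.86 + 89*0.9) / 434
x3 = 86.82%


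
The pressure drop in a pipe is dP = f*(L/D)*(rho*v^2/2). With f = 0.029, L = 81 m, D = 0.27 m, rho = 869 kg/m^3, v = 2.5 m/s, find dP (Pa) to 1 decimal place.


dP = f * (L/D) * (rho*v^2/2)
dP = 0.029 * (81/0.27) * (869*2.5^2/2)
L/D = 300.0
rho*v^2/2 = 869*6.25/2 = 2715.625
dP = 0.029 * 300.0 * 2715.625
dP = 23625.9 Pa


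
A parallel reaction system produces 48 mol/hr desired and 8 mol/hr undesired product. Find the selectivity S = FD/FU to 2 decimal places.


S = desired product rate / undesired product rate
S = 48 / 8
S = 6.00


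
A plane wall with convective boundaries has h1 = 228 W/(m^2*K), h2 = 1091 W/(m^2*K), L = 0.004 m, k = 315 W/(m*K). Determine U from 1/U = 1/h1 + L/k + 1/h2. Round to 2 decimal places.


1/U = 1/h1 + L/k + 1/h2
1/U = 1/228 + 0.004/315 + 1/1091
1/U = 0.0043859649 + 1.26984e-05 + 0.0009165903
1/U = 0.0053152536
U = 188.14 W/(m^2*K)


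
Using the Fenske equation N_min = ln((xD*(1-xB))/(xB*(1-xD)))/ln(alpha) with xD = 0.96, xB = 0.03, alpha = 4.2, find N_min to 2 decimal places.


N_min = ln((xD*(1-xB))/(xB*(1-xD))) / ln(alpha)
Numerator inside ln: 0.9312 / 0.0012 = 776.0
ln(776.0) = 6.654153
ln(alpha) = ln(4.2) = 1.435085
N_min = 6.654153 / 1.435085 = 4.64


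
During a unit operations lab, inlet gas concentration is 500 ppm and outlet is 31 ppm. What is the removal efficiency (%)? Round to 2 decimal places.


Efficiency = (G_in - G_out) / G_in * 100%
Efficiency = (500 - 31) / 500 * 100
Efficiency = 469 / 500 * 100
Efficiency = 93.80%


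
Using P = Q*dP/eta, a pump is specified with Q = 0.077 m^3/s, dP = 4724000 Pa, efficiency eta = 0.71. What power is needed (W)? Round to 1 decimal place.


P = Q * dP / eta
P = 0.077 * 4724000 / 0.71
P = 363748.0 / 0.71
P = 512321.1 W


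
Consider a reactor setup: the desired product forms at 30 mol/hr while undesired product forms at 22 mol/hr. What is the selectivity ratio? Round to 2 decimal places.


S = desired product rate / undesired product rate
S = 30 / 22
S = 1.36


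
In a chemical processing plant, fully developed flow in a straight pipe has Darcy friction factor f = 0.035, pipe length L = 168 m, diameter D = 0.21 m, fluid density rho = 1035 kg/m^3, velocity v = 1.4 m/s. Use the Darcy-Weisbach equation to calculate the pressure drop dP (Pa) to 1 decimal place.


dP = f * (L/D) * (rho*v^2/2)
dP = 0.035 * (168/0.21) * (1035*1.4^2/2)
L/D = 800.0
rho*v^2/2 = 1035*1.96/2 = 1014.3
dP = 0.035 * 800.0 * 1014.3
dP = 28400.4 Pa
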